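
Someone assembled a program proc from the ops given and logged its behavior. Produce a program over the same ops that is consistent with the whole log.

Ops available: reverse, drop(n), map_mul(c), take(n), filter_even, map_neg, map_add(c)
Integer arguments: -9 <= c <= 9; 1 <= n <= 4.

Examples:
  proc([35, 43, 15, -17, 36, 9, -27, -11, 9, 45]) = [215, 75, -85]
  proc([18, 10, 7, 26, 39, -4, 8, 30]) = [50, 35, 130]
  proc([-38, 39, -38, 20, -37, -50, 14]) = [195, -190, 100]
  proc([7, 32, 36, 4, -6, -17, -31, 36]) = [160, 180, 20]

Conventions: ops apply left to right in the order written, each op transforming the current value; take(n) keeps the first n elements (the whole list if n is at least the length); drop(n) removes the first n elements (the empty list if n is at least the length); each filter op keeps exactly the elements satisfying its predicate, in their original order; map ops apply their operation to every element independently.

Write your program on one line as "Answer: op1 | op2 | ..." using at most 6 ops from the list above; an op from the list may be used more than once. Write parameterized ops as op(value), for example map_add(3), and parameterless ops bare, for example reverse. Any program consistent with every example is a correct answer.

drop(1) | map_neg | take(4) | map_mul(-5) | take(3)

Check, running the answer program on each example:
  [35, 43, 15, -17, 36, 9, -27, -11, 9, 45] -> [43, 15, -17, 36, 9, -27, -11, 9, 45] -> [-43, -15, 17, -36, -9, 27, 11, -9, -45] -> [-43, -15, 17, -36] -> [215, 75, -85, 180] -> [215, 75, -85]
  [18, 10, 7, 26, 39, -4, 8, 30] -> [10, 7, 26, 39, -4, 8, 30] -> [-10, -7, -26, -39, 4, -8, -30] -> [-10, -7, -26, -39] -> [50, 35, 130, 195] -> [50, 35, 130]
  [-38, 39, -38, 20, -37, -50, 14] -> [39, -38, 20, -37, -50, 14] -> [-39, 38, -20, 37, 50, -14] -> [-39, 38, -20, 37] -> [195, -190, 100, -185] -> [195, -190, 100]
  [7, 32, 36, 4, -6, -17, -31, 36] -> [32, 36, 4, -6, -17, -31, 36] -> [-32, -36, -4, 6, 17, 31, -36] -> [-32, -36, -4, 6] -> [160, 180, 20, -30] -> [160, 180, 20]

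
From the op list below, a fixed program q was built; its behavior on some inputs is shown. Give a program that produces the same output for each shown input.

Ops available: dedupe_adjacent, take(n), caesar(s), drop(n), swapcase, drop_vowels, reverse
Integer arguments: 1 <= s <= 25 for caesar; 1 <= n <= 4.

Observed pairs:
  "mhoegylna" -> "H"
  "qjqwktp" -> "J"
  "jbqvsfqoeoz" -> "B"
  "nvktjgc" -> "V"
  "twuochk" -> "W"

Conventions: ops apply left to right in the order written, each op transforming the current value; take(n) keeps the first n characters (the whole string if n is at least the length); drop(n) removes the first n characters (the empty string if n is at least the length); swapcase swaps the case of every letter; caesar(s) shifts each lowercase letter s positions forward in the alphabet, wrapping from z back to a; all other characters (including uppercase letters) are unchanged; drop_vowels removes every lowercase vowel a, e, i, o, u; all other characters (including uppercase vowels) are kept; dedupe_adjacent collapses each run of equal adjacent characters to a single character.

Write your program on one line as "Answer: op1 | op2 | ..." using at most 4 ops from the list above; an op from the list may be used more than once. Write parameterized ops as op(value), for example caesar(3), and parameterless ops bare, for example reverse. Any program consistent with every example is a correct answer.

swapcase | take(2) | drop(1)

Check, running the answer program on each example:
  "mhoegylna" -> "MHOEGYLNA" -> "MH" -> "H"
  "qjqwktp" -> "QJQWKTP" -> "QJ" -> "J"
  "jbqvsfqoeoz" -> "JBQVSFQOEOZ" -> "JB" -> "B"
  "nvktjgc" -> "NVKTJGC" -> "NV" -> "V"
  "twuochk" -> "TWUOCHK" -> "TW" -> "W"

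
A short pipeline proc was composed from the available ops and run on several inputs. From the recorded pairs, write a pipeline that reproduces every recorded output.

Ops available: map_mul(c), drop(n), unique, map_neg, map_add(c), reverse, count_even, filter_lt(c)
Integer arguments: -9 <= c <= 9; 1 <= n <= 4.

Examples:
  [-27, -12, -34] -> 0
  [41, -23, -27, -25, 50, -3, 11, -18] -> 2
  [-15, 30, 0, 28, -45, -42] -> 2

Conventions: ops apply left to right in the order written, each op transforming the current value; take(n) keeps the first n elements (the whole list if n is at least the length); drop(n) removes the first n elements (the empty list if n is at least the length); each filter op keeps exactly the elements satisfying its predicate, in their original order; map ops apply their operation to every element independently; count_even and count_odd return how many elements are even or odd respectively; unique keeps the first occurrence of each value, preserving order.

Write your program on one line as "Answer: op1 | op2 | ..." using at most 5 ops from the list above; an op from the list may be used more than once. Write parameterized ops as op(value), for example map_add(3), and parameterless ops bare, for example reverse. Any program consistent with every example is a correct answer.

map_mul(4) | drop(4) | filter_lt(9) | count_even

Check, running the answer program on each example:
  [-27, -12, -34] -> [-108, -48, -136] -> [] -> [] -> 0
  [41, -23, -27, -25, 50, -3, 11, -18] -> [164, -92, -108, -100, 200, -12, 44, -72] -> [200, -12, 44, -72] -> [-12, -72] -> 2
  [-15, 30, 0, 28, -45, -42] -> [-60, 120, 0, 112, -180, -168] -> [-180, -168] -> [-180, -168] -> 2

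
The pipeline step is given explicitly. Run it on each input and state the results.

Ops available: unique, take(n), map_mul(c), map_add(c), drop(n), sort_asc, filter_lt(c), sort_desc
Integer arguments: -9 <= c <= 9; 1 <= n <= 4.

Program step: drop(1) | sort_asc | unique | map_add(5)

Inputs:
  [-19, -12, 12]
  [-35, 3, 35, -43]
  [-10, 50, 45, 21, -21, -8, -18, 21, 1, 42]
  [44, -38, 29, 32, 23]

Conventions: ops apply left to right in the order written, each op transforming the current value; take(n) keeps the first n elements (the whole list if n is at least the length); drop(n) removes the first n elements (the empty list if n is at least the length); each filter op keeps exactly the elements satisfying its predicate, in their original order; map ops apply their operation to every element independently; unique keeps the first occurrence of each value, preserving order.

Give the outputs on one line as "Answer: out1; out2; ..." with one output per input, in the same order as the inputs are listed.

[-7, 17]; [-38, 8, 40]; [-16, -13, -3, 6, 26, 47, 50, 55]; [-33, 28, 34, 37]

Execution, op by op:
  [-19, -12, 12] -> [-12, 12] -> [-12, 12] -> [-12, 12] -> [-7, 17]
  [-35, 3, 35, -43] -> [3, 35, -43] -> [-43, 3, 35] -> [-43, 3, 35] -> [-38, 8, 40]
  [-10, 50, 45, 21, -21, -8, -18, 21, 1, 42] -> [50, 45, 21, -21, -8, -18, 21, 1, 42] -> [-21, -18, -8, 1, 21, 21, 42, 45, 50] -> [-21, -18, -8, 1, 21, 42, 45, 50] -> [-16, -13, -3, 6, 26, 47, 50, 55]
  [44, -38, 29, 32, 23] -> [-38, 29, 32, 23] -> [-38, 23, 29, 32] -> [-38, 23, 29, 32] -> [-33, 28, 34, 37]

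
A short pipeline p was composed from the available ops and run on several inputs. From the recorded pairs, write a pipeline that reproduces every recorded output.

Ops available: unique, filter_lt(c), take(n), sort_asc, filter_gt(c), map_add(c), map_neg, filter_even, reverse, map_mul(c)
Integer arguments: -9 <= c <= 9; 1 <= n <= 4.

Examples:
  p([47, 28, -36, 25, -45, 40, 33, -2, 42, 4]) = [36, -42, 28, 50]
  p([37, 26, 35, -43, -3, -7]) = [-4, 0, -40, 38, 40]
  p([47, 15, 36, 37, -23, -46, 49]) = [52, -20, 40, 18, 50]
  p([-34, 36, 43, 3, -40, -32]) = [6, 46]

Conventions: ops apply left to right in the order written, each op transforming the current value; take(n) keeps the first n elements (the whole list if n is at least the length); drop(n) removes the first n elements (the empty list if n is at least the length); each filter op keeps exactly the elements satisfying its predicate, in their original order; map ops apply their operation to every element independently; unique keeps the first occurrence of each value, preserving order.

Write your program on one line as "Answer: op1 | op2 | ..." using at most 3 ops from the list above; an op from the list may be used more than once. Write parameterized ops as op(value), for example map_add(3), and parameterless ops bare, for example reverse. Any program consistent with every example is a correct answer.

map_add(3) | filter_even | reverse

Check, running the answer program on each example:
  [47, 28, -36, 25, -45, 40, 33, -2, 42, 4] -> [50, 31, -33, 28, -42, 43, 36, 1, 45, 7] -> [50, 28, -42, 36] -> [36, -42, 28, 50]
  [37, 26, 35, -43, -3, -7] -> [40, 29, 38, -40, 0, -4] -> [40, 38, -40, 0, -4] -> [-4, 0, -40, 38, 40]
  [47, 15, 36, 37, -23, -46, 49] -> [50, 18, 39, 40, -20, -43, 52] -> [50, 18, 40, -20, 52] -> [52, -20, 40, 18, 50]
  [-34, 36, 43, 3, -40, -32] -> [-31, 39, 46, 6, -37, -29] -> [46, 6] -> [6, 46]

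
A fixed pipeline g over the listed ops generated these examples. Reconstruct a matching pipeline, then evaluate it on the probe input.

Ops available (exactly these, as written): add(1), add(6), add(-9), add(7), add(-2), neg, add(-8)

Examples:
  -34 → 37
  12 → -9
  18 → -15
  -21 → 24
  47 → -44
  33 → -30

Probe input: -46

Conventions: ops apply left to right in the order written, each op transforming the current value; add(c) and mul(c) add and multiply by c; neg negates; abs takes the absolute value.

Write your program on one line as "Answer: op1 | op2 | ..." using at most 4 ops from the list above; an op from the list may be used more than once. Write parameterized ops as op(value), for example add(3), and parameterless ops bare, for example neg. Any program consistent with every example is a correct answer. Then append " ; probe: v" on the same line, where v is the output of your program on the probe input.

add(6) | add(-9) | neg ; probe: 49

Check, running the answer program on each example:
  -34 -> -28 -> -37 -> 37
  12 -> 18 -> 9 -> -9
  18 -> 24 -> 15 -> -15
  -21 -> -15 -> -24 -> 24
  47 -> 53 -> 44 -> -44
  33 -> 39 -> 30 -> -30
  probe: -46 -> -40 -> -49 -> 49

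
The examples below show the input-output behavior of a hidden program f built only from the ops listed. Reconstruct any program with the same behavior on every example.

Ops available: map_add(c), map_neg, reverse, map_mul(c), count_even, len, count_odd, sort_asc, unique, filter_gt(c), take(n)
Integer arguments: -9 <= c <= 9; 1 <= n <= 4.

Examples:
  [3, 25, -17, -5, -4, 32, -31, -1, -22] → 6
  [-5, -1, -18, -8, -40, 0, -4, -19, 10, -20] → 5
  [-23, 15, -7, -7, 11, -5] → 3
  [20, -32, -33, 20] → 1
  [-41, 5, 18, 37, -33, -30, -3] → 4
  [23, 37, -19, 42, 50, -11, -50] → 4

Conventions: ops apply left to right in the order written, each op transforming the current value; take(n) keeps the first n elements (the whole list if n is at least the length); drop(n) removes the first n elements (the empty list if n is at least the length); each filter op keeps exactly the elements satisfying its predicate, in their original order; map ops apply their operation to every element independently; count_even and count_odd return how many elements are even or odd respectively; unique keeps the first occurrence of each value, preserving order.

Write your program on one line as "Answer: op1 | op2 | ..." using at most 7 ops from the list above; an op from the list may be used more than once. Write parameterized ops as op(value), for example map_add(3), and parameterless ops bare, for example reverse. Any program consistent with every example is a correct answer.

sort_asc | unique | filter_gt(-6) | map_mul(-9) | map_neg | len

Check, running the answer program on each example:
  [3, 25, -17, -5, -4, 32, -31, -1, -22] -> [-31, -22, -17, -5, -4, -1, 3, 25, 32] -> [-31, -22, -17, -5, -4, -1, 3, 25, 32] -> [-5, -4, -1, 3, 25, 32] -> [45, 36, 9, -27, -225, -288] -> [-45, -36, -9, 27, 225, 288] -> 6
  [-5, -1, -18, -8, -40, 0, -4, -19, 10, -20] -> [-40, -20, -19, -18, -8, -5, -4, -1, 0, 10] -> [-40, -20, -19, -18, -8, -5, -4, -1, 0, 10] -> [-5, -4, -1, 0, 10] -> [45, 36, 9, 0, -90] -> [-45, -36, -9, 0, 90] -> 5
  [-23, 15, -7, -7, 11, -5] -> [-23, -7, -7, -5, 11, 15] -> [-23, -7, -5, 11, 15] -> [-5, 11, 15] -> [45, -99, -135] -> [-45, 99, 135] -> 3
  [20, -32, -33, 20] -> [-33, -32, 20, 20] -> [-33, -32, 20] -> [20] -> [-180] -> [180] -> 1
  [-41, 5, 18, 37, -33, -30, -3] -> [-41, -33, -30, -3, 5, 18, 37] -> [-41, -33, -30, -3, 5, 18, 37] -> [-3, 5, 18, 37] -> [27, -45, -162, -333] -> [-27, 45, 162, 333] -> 4
  [23, 37, -19, 42, 50, -11, -50] -> [-50, -19, -11, 23, 37, 42, 50] -> [-50, -19, -11, 23, 37, 42, 50] -> [23, 37, 42, 50] -> [-207, -333, -378, -450] -> [207, 333, 378, 450] -> 4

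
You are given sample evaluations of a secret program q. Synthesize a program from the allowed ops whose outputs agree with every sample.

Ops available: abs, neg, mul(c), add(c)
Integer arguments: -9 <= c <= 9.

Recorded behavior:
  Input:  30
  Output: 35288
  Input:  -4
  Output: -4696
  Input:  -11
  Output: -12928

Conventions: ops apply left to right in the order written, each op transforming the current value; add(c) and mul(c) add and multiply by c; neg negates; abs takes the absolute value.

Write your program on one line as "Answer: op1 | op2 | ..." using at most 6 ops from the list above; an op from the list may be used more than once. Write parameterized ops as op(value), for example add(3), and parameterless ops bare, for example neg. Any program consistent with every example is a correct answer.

mul(6) | mul(4) | mul(-7) | mul(-7) | add(8)

Check, running the answer program on each example:
  30 -> 180 -> 720 -> -5040 -> 35280 -> 35288
  -4 -> -24 -> -96 -> 672 -> -4704 -> -4696
  -11 -> -66 -> -264 -> 1848 -> -12936 -> -12928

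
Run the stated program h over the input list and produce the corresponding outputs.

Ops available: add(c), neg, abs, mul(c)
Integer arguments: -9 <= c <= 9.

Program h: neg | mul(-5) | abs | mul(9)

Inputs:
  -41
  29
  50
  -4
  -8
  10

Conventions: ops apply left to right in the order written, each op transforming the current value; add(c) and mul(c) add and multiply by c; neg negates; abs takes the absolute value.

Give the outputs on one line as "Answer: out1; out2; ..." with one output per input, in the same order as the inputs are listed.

Execution, op by op:
  -41 -> 41 -> -205 -> 205 -> 1845
  29 -> -29 -> 145 -> 145 -> 1305
  50 -> -50 -> 250 -> 250 -> 2250
  -4 -> 4 -> -20 -> 20 -> 180
  -8 -> 8 -> -40 -> 40 -> 360
  10 -> -10 -> 50 -> 50 -> 450

1845; 1305; 2250; 180; 360; 450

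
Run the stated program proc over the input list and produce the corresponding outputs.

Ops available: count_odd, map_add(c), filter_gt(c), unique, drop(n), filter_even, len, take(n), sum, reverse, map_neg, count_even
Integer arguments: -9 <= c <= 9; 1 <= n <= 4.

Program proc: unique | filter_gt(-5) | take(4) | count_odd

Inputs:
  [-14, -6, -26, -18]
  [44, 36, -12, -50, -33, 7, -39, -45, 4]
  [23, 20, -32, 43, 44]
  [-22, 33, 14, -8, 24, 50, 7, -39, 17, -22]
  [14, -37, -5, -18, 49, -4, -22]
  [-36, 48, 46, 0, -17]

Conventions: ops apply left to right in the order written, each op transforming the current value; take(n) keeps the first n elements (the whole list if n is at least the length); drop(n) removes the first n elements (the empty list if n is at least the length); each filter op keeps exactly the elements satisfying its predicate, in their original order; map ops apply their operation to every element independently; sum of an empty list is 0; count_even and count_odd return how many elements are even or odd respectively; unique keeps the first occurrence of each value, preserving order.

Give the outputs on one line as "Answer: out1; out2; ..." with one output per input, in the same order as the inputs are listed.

0; 1; 2; 1; 1; 0

Execution, op by op:
  [-14, -6, -26, -18] -> [-14, -6, -26, -18] -> [] -> [] -> 0
  [44, 36, -12, -50, -33, 7, -39, -45, 4] -> [44, 36, -12, -50, -33, 7, -39, -45, 4] -> [44, 36, 7, 4] -> [44, 36, 7, 4] -> 1
  [23, 20, -32, 43, 44] -> [23, 20, -32, 43, 44] -> [23, 20, 43, 44] -> [23, 20, 43, 44] -> 2
  [-22, 33, 14, -8, 24, 50, 7, -39, 17, -22] -> [-22, 33, 14, -8, 24, 50, 7, -39, 17] -> [33, 14, 24, 50, 7, 17] -> [33, 14, 24, 50] -> 1
  [14, -37, -5, -18, 49, -4, -22] -> [14, -37, -5, -18, 49, -4, -22] -> [14, 49, -4] -> [14, 49, -4] -> 1
  [-36, 48, 46, 0, -17] -> [-36, 48, 46, 0, -17] -> [48, 46, 0] -> [48, 46, 0] -> 0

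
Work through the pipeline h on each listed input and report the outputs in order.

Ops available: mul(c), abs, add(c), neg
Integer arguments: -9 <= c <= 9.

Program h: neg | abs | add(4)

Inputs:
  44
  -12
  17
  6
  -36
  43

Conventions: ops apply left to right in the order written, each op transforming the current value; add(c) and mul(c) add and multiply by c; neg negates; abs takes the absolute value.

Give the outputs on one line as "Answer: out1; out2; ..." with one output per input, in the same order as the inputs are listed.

48; 16; 21; 10; 40; 47

Execution, op by op:
  44 -> -44 -> 44 -> 48
  -12 -> 12 -> 12 -> 16
  17 -> -17 -> 17 -> 21
  6 -> -6 -> 6 -> 10
  -36 -> 36 -> 36 -> 40
  43 -> -43 -> 43 -> 47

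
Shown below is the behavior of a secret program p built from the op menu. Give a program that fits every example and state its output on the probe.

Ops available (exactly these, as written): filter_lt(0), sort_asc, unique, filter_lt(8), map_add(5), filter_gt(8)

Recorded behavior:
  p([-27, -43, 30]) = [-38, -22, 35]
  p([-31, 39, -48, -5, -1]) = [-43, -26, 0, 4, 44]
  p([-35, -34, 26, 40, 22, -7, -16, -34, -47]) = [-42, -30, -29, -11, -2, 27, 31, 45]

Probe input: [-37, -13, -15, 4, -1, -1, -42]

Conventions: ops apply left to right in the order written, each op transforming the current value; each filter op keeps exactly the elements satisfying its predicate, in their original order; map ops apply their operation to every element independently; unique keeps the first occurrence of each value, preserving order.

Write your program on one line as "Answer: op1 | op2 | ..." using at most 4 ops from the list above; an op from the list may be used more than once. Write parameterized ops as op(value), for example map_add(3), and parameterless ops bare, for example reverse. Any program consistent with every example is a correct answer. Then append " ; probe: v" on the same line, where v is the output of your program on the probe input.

map_add(5) | sort_asc | unique ; probe: [-37, -32, -10, -8, 4, 9]

Check, running the answer program on each example:
  [-27, -43, 30] -> [-22, -38, 35] -> [-38, -22, 35] -> [-38, -22, 35]
  [-31, 39, -48, -5, -1] -> [-26, 44, -43, 0, 4] -> [-43, -26, 0, 4, 44] -> [-43, -26, 0, 4, 44]
  [-35, -34, 26, 40, 22, -7, -16, -34, -47] -> [-30, -29, 31, 45, 27, -2, -11, -29, -42] -> [-42, -30, -29, -29, -11, -2, 27, 31, 45] -> [-42, -30, -29, -11, -2, 27, 31, 45]
  probe: [-37, -13, -15, 4, -1, -1, -42] -> [-32, -8, -10, 9, 4, 4, -37] -> [-37, -32, -10, -8, 4, 4, 9] -> [-37, -32, -10, -8, 4, 9]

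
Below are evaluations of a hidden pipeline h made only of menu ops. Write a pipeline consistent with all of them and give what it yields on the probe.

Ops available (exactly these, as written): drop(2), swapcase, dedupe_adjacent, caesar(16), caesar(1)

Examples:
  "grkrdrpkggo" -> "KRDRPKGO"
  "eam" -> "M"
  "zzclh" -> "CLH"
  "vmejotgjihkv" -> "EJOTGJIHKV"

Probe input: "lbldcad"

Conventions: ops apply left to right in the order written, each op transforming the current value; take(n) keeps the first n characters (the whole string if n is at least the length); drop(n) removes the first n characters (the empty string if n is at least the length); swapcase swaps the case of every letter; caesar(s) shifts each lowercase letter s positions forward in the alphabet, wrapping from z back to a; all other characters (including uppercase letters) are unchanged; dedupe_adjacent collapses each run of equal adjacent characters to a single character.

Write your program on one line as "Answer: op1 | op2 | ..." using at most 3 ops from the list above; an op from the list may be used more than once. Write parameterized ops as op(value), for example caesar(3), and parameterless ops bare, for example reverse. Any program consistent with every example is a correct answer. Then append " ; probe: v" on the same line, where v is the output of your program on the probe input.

drop(2) | swapcase | dedupe_adjacent ; probe: "LDCAD"

Check, running the answer program on each example:
  "grkrdrpkggo" -> "krdrpkggo" -> "KRDRPKGGO" -> "KRDRPKGO"
  "eam" -> "m" -> "M" -> "M"
  "zzclh" -> "clh" -> "CLH" -> "CLH"
  "vmejotgjihkv" -> "ejotgjihkv" -> "EJOTGJIHKV" -> "EJOTGJIHKV"
  probe: "lbldcad" -> "ldcad" -> "LDCAD" -> "LDCAD"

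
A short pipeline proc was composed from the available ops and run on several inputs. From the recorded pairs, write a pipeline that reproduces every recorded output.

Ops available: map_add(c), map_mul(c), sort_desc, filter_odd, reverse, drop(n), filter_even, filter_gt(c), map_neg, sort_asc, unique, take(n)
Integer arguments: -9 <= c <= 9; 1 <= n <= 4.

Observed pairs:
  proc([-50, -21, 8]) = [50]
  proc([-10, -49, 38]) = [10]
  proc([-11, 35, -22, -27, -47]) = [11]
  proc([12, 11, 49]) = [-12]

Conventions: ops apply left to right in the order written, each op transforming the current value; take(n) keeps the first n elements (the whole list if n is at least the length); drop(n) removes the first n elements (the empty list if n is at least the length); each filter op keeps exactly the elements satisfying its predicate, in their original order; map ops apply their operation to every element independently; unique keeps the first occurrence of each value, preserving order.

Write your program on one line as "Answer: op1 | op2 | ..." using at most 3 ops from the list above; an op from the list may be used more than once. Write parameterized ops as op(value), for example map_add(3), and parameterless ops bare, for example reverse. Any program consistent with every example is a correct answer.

take(3) | take(1) | map_neg

Check, running the answer program on each example:
  [-50, -21, 8] -> [-50, -21, 8] -> [-50] -> [50]
  [-10, -49, 38] -> [-10, -49, 38] -> [-10] -> [10]
  [-11, 35, -22, -27, -47] -> [-11, 35, -22] -> [-11] -> [11]
  [12, 11, 49] -> [12, 11, 49] -> [12] -> [-12]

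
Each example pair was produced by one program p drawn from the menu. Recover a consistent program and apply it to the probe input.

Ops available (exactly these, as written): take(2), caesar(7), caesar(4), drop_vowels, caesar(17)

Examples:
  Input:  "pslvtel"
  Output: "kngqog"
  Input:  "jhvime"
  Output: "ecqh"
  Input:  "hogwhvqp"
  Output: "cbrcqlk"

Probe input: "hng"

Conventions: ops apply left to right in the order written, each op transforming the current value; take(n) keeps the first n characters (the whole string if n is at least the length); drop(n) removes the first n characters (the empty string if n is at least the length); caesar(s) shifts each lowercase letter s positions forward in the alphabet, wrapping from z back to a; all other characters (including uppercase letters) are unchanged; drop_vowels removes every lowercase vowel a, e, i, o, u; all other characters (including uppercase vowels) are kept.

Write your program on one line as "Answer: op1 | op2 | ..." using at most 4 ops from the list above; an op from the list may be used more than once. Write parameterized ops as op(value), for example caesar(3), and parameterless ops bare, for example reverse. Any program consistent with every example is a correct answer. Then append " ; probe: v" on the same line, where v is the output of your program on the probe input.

drop_vowels | caesar(4) | caesar(17) ; probe: "cib"

Check, running the answer program on each example:
  "pslvtel" -> "pslvtl" -> "twpzxp" -> "kngqog"
  "jhvime" -> "jhvm" -> "nlzq" -> "ecqh"
  "hogwhvqp" -> "hgwhvqp" -> "lkalzut" -> "cbrcqlk"
  probe: "hng" -> "hng" -> "lrk" -> "cib"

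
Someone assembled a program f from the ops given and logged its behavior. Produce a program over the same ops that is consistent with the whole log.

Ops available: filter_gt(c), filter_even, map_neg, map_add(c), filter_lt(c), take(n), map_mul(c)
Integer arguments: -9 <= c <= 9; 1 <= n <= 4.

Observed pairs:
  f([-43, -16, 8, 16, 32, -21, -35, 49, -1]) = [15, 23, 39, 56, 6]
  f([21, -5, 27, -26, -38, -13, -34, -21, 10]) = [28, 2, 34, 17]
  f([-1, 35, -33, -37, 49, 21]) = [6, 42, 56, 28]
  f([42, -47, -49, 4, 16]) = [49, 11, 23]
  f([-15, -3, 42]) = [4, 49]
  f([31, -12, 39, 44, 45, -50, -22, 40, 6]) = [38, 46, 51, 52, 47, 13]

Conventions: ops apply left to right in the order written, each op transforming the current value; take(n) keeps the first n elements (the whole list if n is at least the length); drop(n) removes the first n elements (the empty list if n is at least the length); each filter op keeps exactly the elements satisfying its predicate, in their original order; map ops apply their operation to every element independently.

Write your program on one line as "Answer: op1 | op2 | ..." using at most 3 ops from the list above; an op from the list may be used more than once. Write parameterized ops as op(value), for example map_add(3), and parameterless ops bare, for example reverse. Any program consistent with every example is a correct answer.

map_add(7) | filter_gt(-5)

Check, running the answer program on each example:
  [-43, -16, 8, 16, 32, -21, -35, 49, -1] -> [-36, -9, 15, 23, 39, -14, -28, 56, 6] -> [15, 23, 39, 56, 6]
  [21, -5, 27, -26, -38, -13, -34, -21, 10] -> [28, 2, 34, -19, -31, -6, -27, -14, 17] -> [28, 2, 34, 17]
  [-1, 35, -33, -37, 49, 21] -> [6, 42, -26, -30, 56, 28] -> [6, 42, 56, 28]
  [42, -47, -49, 4, 16] -> [49, -40, -42, 11, 23] -> [49, 11, 23]
  [-15, -3, 42] -> [-8, 4, 49] -> [4, 49]
  [31, -12, 39, 44, 45, -50, -22, 40, 6] -> [38, -5, 46, 51, 52, -43, -15, 47, 13] -> [38, 46, 51, 52, 47, 13]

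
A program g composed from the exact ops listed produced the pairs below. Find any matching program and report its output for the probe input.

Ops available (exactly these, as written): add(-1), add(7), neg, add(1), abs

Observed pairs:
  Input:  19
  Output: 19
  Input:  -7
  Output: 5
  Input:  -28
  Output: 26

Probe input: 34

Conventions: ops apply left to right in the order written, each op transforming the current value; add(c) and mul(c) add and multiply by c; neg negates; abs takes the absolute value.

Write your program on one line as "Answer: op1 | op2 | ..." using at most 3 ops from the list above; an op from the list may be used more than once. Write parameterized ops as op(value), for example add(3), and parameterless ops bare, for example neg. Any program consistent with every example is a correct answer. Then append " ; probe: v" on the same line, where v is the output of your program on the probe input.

add(1) | abs | add(-1) ; probe: 34

Check, running the answer program on each example:
  19 -> 20 -> 20 -> 19
  -7 -> -6 -> 6 -> 5
  -28 -> -27 -> 27 -> 26
  probe: 34 -> 35 -> 35 -> 34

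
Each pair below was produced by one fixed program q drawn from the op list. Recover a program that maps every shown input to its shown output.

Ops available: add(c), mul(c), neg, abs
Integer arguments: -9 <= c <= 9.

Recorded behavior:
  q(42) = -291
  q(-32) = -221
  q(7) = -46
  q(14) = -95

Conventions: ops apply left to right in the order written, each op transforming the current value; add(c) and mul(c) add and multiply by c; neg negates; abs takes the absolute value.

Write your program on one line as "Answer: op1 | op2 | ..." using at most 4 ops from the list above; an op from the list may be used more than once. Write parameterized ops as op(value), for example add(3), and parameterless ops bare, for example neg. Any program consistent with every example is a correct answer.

mul(7) | abs | add(-3) | neg

Check, running the answer program on each example:
  42 -> 294 -> 294 -> 291 -> -291
  -32 -> -224 -> 224 -> 221 -> -221
  7 -> 49 -> 49 -> 46 -> -46
  14 -> 98 -> 98 -> 95 -> -95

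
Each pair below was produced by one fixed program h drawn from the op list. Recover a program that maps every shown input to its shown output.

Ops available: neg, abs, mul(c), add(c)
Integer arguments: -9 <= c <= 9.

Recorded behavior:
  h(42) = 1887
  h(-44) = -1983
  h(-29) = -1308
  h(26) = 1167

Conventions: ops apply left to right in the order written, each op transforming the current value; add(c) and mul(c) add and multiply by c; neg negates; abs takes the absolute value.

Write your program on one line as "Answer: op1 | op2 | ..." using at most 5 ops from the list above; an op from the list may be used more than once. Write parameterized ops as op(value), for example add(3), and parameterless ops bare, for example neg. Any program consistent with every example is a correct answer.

mul(-5) | mul(9) | neg | add(-3)

Check, running the answer program on each example:
  42 -> -210 -> -1890 -> 1890 -> 1887
  -44 -> 220 -> 1980 -> -1980 -> -1983
  -29 -> 145 -> 1305 -> -1305 -> -1308
  26 -> -130 -> -1170 -> 1170 -> 1167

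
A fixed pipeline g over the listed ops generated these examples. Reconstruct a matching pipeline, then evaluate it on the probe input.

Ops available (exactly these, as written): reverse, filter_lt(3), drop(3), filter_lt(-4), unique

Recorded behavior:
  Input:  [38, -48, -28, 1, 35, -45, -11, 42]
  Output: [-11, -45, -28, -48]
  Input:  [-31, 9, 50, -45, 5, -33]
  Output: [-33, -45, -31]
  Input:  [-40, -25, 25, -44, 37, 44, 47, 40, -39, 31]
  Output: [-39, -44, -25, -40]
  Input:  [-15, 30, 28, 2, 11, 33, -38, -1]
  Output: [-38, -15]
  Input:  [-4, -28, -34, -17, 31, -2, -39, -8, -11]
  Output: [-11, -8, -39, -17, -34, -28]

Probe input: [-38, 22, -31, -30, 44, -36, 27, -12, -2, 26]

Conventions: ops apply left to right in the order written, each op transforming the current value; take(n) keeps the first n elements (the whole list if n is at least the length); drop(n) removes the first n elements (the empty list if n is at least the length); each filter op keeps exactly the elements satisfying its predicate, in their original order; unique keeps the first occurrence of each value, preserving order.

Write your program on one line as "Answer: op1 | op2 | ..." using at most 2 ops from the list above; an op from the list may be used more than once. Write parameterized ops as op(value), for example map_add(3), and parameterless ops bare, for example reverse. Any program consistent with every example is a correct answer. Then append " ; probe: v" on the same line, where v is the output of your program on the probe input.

reverse | filter_lt(-4) ; probe: [-12, -36, -30, -31, -38]

Check, running the answer program on each example:
  [38, -48, -28, 1, 35, -45, -11, 42] -> [42, -11, -45, 35, 1, -28, -48, 38] -> [-11, -45, -28, -48]
  [-31, 9, 50, -45, 5, -33] -> [-33, 5, -45, 50, 9, -31] -> [-33, -45, -31]
  [-40, -25, 25, -44, 37, 44, 47, 40, -39, 31] -> [31, -39, 40, 47, 44, 37, -44, 25, -25, -40] -> [-39, -44, -25, -40]
  [-15, 30, 28, 2, 11, 33, -38, -1] -> [-1, -38, 33, 11, 2, 28, 30, -15] -> [-38, -15]
  [-4, -28, -34, -17, 31, -2, -39, -8, -11] -> [-11, -8, -39, -2, 31, -17, -34, -28, -4] -> [-11, -8, -39, -17, -34, -28]
  probe: [-38, 22, -31, -30, 44, -36, 27, -12, -2, 26] -> [26, -2, -12, 27, -36, 44, -30, -31, 22, -38] -> [-12, -36, -30, -31, -38]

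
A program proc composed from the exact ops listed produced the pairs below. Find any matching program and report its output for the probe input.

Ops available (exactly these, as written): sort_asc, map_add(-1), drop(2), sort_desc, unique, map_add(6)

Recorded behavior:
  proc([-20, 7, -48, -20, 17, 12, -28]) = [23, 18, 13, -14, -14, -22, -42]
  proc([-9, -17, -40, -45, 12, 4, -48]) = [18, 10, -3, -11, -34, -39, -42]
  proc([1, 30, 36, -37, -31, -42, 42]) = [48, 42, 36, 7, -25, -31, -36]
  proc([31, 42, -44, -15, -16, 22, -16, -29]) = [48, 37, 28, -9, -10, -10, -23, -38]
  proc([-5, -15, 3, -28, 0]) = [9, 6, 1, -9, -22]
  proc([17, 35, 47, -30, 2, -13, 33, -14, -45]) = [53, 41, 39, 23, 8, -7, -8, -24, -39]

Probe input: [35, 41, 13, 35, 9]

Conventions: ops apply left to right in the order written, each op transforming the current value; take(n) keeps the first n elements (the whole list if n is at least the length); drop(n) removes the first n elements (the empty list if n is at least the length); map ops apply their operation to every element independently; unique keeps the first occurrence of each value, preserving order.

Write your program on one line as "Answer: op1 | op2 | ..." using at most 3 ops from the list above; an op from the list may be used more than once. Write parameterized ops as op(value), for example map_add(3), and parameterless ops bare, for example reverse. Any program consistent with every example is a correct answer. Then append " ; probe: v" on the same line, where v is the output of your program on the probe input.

sort_asc | map_add(6) | sort_desc ; probe: [47, 41, 41, 19, 15]

Check, running the answer program on each example:
  [-20, 7, -48, -20, 17, 12, -28] -> [-48, -28, -20, -20, 7, 12, 17] -> [-42, -22, -14, -14, 13, 18, 23] -> [23, 18, 13, -14, -14, -22, -42]
  [-9, -17, -40, -45, 12, 4, -48] -> [-48, -45, -40, -17, -9, 4, 12] -> [-42, -39, -34, -11, -3, 10, 18] -> [18, 10, -3, -11, -34, -39, -42]
  [1, 30, 36, -37, -31, -42, 42] -> [-42, -37, -31, 1, 30, 36, 42] -> [-36, -31, -25, 7, 36, 42, 48] -> [48, 42, 36, 7, -25, -31, -36]
  [31, 42, -44, -15, -16, 22, -16, -29] -> [-44, -29, -16, -16, -15, 22, 31, 42] -> [-38, -23, -10, -10, -9, 28, 37, 48] -> [48, 37, 28, -9, -10, -10, -23, -38]
  [-5, -15, 3, -28, 0] -> [-28, -15, -5, 0, 3] -> [-22, -9, 1, 6, 9] -> [9, 6, 1, -9, -22]
  [17, 35, 47, -30, 2, -13, 33, -14, -45] -> [-45, -30, -14, -13, 2, 17, 33, 35, 47] -> [-39, -24, -8, -7, 8, 23, 39, 41, 53] -> [53, 41, 39, 23, 8, -7, -8, -24, -39]
  probe: [35, 41, 13, 35, 9] -> [9, 13, 35, 35, 41] -> [15, 19, 41, 41, 47] -> [47, 41, 41, 19, 15]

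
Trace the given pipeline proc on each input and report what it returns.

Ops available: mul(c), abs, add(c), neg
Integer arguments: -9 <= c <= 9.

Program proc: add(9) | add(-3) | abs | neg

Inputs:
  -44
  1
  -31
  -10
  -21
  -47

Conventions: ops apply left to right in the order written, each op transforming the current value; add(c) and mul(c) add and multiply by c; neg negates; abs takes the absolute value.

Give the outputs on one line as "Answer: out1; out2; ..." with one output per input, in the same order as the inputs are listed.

Execution, op by op:
  -44 -> -35 -> -38 -> 38 -> -38
  1 -> 10 -> 7 -> 7 -> -7
  -31 -> -22 -> -25 -> 25 -> -25
  -10 -> -1 -> -4 -> 4 -> -4
  -21 -> -12 -> -15 -> 15 -> -15
  -47 -> -38 -> -41 -> 41 -> -41

-38; -7; -25; -4; -15; -41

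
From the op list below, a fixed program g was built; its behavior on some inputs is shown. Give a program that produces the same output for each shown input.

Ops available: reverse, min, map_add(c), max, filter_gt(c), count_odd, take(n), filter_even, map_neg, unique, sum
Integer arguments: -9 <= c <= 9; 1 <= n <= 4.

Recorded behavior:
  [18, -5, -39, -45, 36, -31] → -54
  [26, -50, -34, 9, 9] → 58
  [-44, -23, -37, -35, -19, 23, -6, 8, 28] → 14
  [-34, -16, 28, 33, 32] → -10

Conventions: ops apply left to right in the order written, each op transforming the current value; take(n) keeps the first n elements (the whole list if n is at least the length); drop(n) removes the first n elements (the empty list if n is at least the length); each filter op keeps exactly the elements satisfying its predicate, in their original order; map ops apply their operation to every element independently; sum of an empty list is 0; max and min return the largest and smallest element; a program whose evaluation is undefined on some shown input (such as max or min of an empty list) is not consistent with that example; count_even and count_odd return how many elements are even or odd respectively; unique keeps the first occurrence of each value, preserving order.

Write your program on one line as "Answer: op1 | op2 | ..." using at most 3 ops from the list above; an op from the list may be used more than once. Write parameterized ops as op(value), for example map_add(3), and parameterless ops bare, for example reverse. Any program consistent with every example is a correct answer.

filter_even | map_neg | sum

Check, running the answer program on each example:
  [18, -5, -39, -45, 36, -31] -> [18, 36] -> [-18, -36] -> -54
  [26, -50, -34, 9, 9] -> [26, -50, -34] -> [-26, 50, 34] -> 58
  [-44, -23, -37, -35, -19, 23, -6, 8, 28] -> [-44, -6, 8, 28] -> [44, 6, -8, -28] -> 14
  [-34, -16, 28, 33, 32] -> [-34, -16, 28, 32] -> [34, 16, -28, -32] -> -10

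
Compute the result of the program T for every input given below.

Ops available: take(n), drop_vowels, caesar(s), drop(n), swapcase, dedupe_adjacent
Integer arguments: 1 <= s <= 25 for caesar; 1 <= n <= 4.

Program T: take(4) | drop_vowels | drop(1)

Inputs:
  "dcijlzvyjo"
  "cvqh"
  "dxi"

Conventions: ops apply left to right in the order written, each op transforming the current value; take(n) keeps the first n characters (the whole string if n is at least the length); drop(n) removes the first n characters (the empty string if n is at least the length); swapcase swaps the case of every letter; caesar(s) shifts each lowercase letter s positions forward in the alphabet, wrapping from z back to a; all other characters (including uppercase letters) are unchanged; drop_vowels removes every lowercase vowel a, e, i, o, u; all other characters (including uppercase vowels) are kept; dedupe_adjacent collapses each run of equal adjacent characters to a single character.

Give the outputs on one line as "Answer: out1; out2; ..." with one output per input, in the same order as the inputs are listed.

Execution, op by op:
  "dcijlzvyjo" -> "dcij" -> "dcj" -> "cj"
  "cvqh" -> "cvqh" -> "cvqh" -> "vqh"
  "dxi" -> "dxi" -> "dx" -> "x"

"cj"; "vqh"; "x"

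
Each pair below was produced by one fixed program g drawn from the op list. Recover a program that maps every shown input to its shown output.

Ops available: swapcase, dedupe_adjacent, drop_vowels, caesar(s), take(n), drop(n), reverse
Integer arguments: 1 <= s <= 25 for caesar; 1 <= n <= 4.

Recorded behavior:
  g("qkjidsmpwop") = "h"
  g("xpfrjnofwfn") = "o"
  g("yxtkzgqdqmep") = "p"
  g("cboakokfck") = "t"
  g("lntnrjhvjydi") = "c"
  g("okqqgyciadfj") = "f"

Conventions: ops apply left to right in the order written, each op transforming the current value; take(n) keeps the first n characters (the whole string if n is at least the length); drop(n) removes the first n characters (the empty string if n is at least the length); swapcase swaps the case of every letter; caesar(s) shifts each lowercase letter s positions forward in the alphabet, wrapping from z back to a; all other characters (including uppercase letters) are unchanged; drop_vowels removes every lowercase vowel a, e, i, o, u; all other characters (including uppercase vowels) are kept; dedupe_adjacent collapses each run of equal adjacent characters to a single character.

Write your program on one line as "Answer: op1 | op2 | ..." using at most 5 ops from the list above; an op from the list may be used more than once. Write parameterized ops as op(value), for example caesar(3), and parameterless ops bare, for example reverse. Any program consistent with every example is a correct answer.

dedupe_adjacent | caesar(12) | caesar(5) | take(1)

Check, running the answer program on each example:
  "qkjidsmpwop" -> "qkjidsmpwop" -> "cwvupeybiab" -> "hbazujdgnfg" -> "h"
  "xpfrjnofwfn" -> "xpfrjnofwfn" -> "jbrdvzarirz" -> "ogwiaefwnwe" -> "o"
  "yxtkzgqdqmep" -> "yxtkzgqdqmep" -> "kjfwlscpcyqb" -> "pokbqxhuhdvg" -> "p"
  "cboakokfck" -> "cboakokfck" -> "onamwawrow" -> "tsfrbfbwtb" -> "t"
  "lntnrjhvjydi" -> "lntnrjhvjydi" -> "xzfzdvthvkpu" -> "cekeiaymapuz" -> "c"
  "okqqgyciadfj" -> "okqgyciadfj" -> "awcskoumprv" -> "fbhxptzruwa" -> "f"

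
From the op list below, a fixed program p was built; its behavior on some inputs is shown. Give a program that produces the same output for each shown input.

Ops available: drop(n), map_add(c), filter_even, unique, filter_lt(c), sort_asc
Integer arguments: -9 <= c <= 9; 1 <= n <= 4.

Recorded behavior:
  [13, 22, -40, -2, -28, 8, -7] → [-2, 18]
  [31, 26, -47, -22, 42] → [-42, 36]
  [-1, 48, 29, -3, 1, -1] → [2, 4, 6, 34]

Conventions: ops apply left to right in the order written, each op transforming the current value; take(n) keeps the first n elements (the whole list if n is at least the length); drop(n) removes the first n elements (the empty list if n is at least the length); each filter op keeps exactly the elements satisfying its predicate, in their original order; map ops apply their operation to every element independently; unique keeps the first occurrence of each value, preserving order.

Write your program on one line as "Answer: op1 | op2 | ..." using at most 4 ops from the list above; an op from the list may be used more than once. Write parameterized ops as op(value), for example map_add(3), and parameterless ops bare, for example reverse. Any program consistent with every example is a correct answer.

unique | sort_asc | map_add(5) | filter_even

Check, running the answer program on each example:
  [13, 22, -40, -2, -28, 8, -7] -> [13, 22, -40, -2, -28, 8, -7] -> [-40, -28, -7, -2, 8, 13, 22] -> [-35, -23, -2, 3, 13, 18, 27] -> [-2, 18]
  [31, 26, -47, -22, 42] -> [31, 26, -47, -22, 42] -> [-47, -22, 26, 31, 42] -> [-42, -17, 31, 36, 47] -> [-42, 36]
  [-1, 48, 29, -3, 1, -1] -> [-1, 48, 29, -3, 1] -> [-3, -1, 1, 29, 48] -> [2, 4, 6, 34, 53] -> [2, 4, 6, 34]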